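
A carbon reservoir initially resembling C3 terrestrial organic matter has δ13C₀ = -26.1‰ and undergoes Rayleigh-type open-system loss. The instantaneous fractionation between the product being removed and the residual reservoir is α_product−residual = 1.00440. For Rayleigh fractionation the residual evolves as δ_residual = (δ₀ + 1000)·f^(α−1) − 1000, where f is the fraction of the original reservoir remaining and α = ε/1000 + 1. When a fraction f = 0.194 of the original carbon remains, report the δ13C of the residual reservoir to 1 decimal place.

Rayleigh residual: δ_res = (δ₀ + 1000)·f^(α−1) − 1000
α − 1 = 0.00440
f^(α−1) = 0.194^(0.00440) = 0.992810
δ_res = (-26.1 + 1000) × 0.992810 − 1000 = 966.898 − 1000 = -33.10‰

-33.1‰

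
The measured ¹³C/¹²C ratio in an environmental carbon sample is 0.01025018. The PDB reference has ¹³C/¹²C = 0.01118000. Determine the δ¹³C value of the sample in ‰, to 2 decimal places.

-83.17‰

δ¹³C = (R_sample / R_standard − 1) × 1000
R_sample / R_standard = 0.01025018 / 0.01118000 = 0.916832
δ¹³C = (0.916832 − 1) × 1000 = -83.168‰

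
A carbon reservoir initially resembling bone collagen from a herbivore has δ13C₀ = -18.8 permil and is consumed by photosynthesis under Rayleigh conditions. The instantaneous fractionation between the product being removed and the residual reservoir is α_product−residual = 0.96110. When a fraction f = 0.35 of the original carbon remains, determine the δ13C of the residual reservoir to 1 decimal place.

Rayleigh residual: δ_res = (δ₀ + 1000)·f^(α−1) − 1000
α − 1 = -0.03890
f^(α−1) = 0.35^(-0.03890) = 1.041683
δ_res = (-18.8 + 1000) × 1.041683 − 1000 = 1022.100 − 1000 = 22.10 permil

22.1 permil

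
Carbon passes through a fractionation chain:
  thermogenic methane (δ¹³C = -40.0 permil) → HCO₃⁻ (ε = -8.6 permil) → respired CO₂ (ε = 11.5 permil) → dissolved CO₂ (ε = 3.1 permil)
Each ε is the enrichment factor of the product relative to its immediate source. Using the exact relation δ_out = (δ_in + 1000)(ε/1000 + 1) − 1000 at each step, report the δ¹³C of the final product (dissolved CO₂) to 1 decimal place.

-34.3 permil

step 1: δ = (-40.00 + 1000)·(-8.6/1000 + 1) − 1000 = -48.26 permil
step 2: δ = (-48.26 + 1000)·(11.5/1000 + 1) − 1000 = -37.31 permil
step 3: δ = (-37.31 + 1000)·(3.1/1000 + 1) − 1000 = -34.33 permil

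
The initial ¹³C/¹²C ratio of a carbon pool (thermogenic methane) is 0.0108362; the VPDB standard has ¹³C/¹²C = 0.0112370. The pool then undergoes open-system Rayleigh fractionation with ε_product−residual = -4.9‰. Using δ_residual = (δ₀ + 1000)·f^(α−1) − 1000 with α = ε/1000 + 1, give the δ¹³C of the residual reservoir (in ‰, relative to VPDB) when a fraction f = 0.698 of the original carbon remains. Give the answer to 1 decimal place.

δ₀ = (0.0108362/0.0112370 − 1)×1000 = (0.964332 − 1)×1000 = -35.668‰
α − 1 = ε/1000 = -0.0049
f^(α−1) = 0.698^(-0.0049) = 1.001763
δ_res = (-35.668 + 1000) × 1.001763 − 1000 = 966.033 − 1000 = -33.97‰

-34.0‰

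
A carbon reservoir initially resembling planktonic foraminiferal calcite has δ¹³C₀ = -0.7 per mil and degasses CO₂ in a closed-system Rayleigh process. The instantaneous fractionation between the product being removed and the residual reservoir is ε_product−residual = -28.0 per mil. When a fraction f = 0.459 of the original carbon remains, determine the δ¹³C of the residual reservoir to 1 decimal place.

Rayleigh residual: δ_res = (δ₀ + 1000)·f^(α−1) − 1000
α = ε/1000 + 1 = 0.97200, so α − 1 = -0.02800
f^(α−1) = 0.459^(-0.02800) = 1.022043
δ_res = (-0.7 + 1000) × 1.022043 − 1000 = 1021.328 − 1000 = 21.33 per mil

21.3 per mil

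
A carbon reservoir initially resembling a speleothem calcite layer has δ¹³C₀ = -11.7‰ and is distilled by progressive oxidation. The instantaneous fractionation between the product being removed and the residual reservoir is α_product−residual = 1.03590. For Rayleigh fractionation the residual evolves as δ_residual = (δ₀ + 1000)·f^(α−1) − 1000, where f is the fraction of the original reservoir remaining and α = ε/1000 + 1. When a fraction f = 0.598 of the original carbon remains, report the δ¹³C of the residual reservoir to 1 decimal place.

-29.8‰

Rayleigh residual: δ_res = (δ₀ + 1000)·f^(α−1) − 1000
α − 1 = 0.03590
f^(α−1) = 0.598^(0.03590) = 0.981711
δ_res = (-11.7 + 1000) × 0.981711 − 1000 = 970.225 − 1000 = -29.78‰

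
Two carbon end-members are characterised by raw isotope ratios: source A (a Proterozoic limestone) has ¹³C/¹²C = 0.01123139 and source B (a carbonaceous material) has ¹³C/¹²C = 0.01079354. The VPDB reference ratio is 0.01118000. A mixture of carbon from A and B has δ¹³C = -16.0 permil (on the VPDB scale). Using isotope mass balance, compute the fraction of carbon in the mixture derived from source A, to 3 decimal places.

δ_A = (0.01123139/0.01118000 − 1)×1000 = (1.004597 − 1)×1000 = 4.597 permil
δ_B = (0.01079354/0.01118000 − 1)×1000 = (0.965433 − 1)×1000 = -34.567 permil
f_A = (δ_mix − δ_B)/(δ_A − δ_B) = (-16.0 − (-34.567))/(4.597 − (-34.567))
f_A = 18.567 / 39.164 = 0.4741

0.474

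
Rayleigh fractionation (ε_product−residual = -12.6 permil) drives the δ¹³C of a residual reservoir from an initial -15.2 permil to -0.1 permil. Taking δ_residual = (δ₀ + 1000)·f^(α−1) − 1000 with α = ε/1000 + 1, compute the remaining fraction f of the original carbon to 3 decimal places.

α − 1 = ε/1000 = -0.0126
(δ_res + 1000)/(δ₀ + 1000) = (-0.1 + 1000)/(-15.2 + 1000) = 999.9/984.8 = 1.015333
f = 1.015333^(1/-0.0126) = exp(ln(1.015333)/-0.0126) = exp(0.01522/-0.0126)
f = exp(-1.2077) = 0.2989

0.299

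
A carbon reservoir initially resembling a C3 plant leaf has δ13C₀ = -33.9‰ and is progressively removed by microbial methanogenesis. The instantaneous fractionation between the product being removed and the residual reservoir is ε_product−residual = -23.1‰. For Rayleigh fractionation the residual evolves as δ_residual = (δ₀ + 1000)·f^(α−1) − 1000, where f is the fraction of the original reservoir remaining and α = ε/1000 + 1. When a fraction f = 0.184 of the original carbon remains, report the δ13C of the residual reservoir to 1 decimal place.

4.6‰

Rayleigh residual: δ_res = (δ₀ + 1000)·f^(α−1) − 1000
α = ε/1000 + 1 = 0.97690, so α − 1 = -0.02310
f^(α−1) = 0.184^(-0.02310) = 1.039879
δ_res = (-33.9 + 1000) × 1.039879 − 1000 = 1004.627 − 1000 = 4.63‰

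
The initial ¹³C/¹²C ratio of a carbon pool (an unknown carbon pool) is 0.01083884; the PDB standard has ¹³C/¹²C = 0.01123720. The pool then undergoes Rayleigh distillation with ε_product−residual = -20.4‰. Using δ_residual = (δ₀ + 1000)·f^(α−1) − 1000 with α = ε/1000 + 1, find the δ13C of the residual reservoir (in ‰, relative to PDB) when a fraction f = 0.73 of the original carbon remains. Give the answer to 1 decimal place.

-29.2‰

δ₀ = (0.01083884/0.01123720 − 1)×1000 = (0.964550 − 1)×1000 = -35.450‰
α − 1 = ε/1000 = -0.0204
f^(α−1) = 0.73^(-0.0204) = 1.006441
δ_res = (-35.450 + 1000) × 1.006441 − 1000 = 970.762 − 1000 = -29.24‰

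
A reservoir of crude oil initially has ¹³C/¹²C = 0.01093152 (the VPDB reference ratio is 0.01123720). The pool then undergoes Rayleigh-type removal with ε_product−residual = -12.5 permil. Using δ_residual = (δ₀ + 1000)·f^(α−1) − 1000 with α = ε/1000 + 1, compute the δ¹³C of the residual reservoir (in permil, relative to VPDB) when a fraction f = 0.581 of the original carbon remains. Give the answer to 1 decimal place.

-20.6 permil

δ₀ = (0.01093152/0.01123720 − 1)×1000 = (0.972797 − 1)×1000 = -27.203 permil
α − 1 = ε/1000 = -0.0125
f^(α−1) = 0.581^(-0.0125) = 1.006811
δ_res = (-27.203 + 1000) × 1.006811 − 1000 = 979.423 − 1000 = -20.58 permil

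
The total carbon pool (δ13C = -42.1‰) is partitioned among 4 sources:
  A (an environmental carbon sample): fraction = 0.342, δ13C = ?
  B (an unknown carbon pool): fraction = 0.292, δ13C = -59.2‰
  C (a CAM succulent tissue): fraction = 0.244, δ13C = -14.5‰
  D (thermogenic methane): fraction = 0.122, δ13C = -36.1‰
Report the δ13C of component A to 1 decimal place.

-49.3‰

Isotope mass balance: δ_bulk = Σ fᵢ·δᵢ.
-42.1 = 0.342×δ_A + 0.292×(-59.2) + 0.244×(-14.5) + 0.122×(-36.1)
0.342·δ_A = -42.1 − (-25.229) = -16.871
δ_A = -16.871 / 0.342 = -49.33‰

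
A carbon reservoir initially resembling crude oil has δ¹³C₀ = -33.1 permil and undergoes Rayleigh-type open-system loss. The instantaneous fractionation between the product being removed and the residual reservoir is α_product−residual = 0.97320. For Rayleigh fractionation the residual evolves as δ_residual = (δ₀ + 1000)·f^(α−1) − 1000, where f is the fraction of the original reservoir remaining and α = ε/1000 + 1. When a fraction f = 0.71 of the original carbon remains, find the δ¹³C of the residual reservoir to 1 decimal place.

Rayleigh residual: δ_res = (δ₀ + 1000)·f^(α−1) − 1000
α − 1 = -0.02680
f^(α−1) = 0.71^(-0.02680) = 1.009221
δ_res = (-33.1 + 1000) × 1.009221 − 1000 = 975.816 − 1000 = -24.18 permil

-24.2 permil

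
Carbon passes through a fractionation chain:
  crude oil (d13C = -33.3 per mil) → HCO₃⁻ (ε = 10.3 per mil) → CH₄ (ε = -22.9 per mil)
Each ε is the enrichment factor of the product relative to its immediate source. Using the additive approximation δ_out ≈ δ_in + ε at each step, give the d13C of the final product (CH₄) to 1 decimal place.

-45.9 per mil

step 1: δ ≈ -33.3 + (10.3) = -23.0 per mil
step 2: δ ≈ -23.0 + (-22.9) = -45.9 per mil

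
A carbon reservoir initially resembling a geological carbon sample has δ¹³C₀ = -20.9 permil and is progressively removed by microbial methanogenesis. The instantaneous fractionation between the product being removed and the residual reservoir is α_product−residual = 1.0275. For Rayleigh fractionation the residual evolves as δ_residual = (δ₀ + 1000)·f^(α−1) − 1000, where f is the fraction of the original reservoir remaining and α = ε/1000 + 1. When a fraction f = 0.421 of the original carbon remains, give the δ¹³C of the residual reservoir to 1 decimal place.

Rayleigh residual: δ_res = (δ₀ + 1000)·f^(α−1) − 1000
α − 1 = 0.02750
f^(α−1) = 0.421^(0.02750) = 0.976490
δ_res = (-20.9 + 1000) × 0.976490 − 1000 = 956.081 − 1000 = -43.92 permil

-43.9 permil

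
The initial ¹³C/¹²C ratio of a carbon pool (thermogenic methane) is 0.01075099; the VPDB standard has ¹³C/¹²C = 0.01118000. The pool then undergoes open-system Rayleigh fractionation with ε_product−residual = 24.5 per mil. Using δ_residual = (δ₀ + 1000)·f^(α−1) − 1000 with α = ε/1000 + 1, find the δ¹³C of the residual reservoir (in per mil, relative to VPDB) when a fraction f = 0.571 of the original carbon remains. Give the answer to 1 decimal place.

δ₀ = (0.01075099/0.01118000 − 1)×1000 = (0.961627 − 1)×1000 = -38.373 per mil
α − 1 = ε/1000 = 0.0245
f^(α−1) = 0.571^(0.0245) = 0.986365
δ_res = (-38.373 + 1000) × 0.986365 − 1000 = 948.515 − 1000 = -51.48 per mil

-51.5 per mil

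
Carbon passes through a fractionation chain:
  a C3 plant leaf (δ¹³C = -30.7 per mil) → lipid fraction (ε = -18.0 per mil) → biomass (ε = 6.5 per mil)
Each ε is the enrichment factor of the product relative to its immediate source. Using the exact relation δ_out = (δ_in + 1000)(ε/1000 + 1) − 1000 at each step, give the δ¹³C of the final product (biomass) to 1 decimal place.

step 1: δ = (-30.70 + 1000)·(-18.0/1000 + 1) − 1000 = -48.15 per mil
step 2: δ = (-48.15 + 1000)·(6.5/1000 + 1) − 1000 = -41.96 per mil

-42.0 per mil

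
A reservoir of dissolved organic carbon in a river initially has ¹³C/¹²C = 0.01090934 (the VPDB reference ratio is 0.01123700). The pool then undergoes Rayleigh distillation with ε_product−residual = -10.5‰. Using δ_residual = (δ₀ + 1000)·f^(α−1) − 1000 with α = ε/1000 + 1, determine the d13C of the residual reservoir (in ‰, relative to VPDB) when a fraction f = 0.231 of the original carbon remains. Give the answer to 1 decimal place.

δ₀ = (0.01090934/0.01123700 − 1)×1000 = (0.970841 − 1)×1000 = -29.159‰
α − 1 = ε/1000 = -0.0105
f^(α−1) = 0.231^(-0.0105) = 1.015505
δ_res = (-29.159 + 1000) × 1.015505 − 1000 = 985.894 − 1000 = -14.11‰

-14.1‰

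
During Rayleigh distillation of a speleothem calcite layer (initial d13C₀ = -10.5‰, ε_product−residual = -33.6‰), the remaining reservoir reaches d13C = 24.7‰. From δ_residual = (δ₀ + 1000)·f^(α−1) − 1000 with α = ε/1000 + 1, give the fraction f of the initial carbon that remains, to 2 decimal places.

α − 1 = ε/1000 = -0.0336
(δ_res + 1000)/(δ₀ + 1000) = (24.7 + 1000)/(-10.5 + 1000) = 1024.7/989.5 = 1.035574
f = 1.035574^(1/-0.0336) = exp(ln(1.035574)/-0.0336) = exp(0.03496/-0.0336)
f = exp(-1.0403) = 0.3533

0.35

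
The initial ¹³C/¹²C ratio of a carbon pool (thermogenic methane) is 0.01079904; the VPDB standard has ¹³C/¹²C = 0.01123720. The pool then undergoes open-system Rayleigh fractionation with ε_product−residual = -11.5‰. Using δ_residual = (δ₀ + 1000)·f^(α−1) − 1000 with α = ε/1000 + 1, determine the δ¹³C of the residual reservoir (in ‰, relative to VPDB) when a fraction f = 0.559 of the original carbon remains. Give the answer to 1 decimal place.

-32.5‰

δ₀ = (0.01079904/0.01123720 − 1)×1000 = (0.961008 − 1)×1000 = -38.992‰
α − 1 = ε/1000 = -0.0115
f^(α−1) = 0.559^(-0.0115) = 1.006711
δ_res = (-38.992 + 1000) × 1.006711 − 1000 = 967.457 − 1000 = -32.54‰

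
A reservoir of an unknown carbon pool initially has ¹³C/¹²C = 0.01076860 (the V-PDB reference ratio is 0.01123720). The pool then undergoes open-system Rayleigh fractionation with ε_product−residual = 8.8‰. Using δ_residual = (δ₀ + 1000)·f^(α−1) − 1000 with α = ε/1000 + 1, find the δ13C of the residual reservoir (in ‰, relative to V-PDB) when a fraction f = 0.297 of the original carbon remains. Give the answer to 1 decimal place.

-51.9‰

δ₀ = (0.01076860/0.01123720 − 1)×1000 = (0.958299 − 1)×1000 = -41.701‰
α − 1 = ε/1000 = 0.0088
f^(α−1) = 0.297^(0.0088) = 0.989373
δ_res = (-41.701 + 1000) × 0.989373 − 1000 = 948.116 − 1000 = -51.88‰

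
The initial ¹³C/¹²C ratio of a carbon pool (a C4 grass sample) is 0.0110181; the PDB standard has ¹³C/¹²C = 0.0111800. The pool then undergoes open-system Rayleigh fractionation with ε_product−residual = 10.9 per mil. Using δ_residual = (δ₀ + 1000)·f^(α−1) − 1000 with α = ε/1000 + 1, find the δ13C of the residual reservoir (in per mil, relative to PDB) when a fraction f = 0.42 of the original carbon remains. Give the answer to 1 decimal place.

-23.8 per mil

δ₀ = (0.0110181/0.0111800 − 1)×1000 = (0.985519 − 1)×1000 = -14.481 per mil
α − 1 = ε/1000 = 0.0109
f^(α−1) = 0.42^(0.0109) = 0.990589
δ_res = (-14.481 + 1000) × 0.990589 − 1000 = 976.244 − 1000 = -23.76 per mil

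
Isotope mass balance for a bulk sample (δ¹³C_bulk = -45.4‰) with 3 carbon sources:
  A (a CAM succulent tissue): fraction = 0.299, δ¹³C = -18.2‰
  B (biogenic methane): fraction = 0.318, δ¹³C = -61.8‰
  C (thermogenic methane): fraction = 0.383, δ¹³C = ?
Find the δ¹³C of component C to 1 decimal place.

Isotope mass balance: δ_bulk = Σ fᵢ·δᵢ.
-45.4 = 0.299×(-18.2) + 0.318×(-61.8) + 0.383×δ_C
0.383·δ_C = -45.4 − (-25.094) = -20.306
δ_C = -20.306 / 0.383 = -53.02‰

-53.0‰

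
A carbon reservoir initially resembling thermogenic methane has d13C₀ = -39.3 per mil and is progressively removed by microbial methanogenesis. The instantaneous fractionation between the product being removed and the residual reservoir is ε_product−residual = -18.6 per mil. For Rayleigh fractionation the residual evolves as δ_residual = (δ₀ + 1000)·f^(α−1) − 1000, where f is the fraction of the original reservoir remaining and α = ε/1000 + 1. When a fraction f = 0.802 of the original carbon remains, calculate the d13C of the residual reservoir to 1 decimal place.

-35.3 per mil

Rayleigh residual: δ_res = (δ₀ + 1000)·f^(α−1) − 1000
α = ε/1000 + 1 = 0.98140, so α − 1 = -0.01860
f^(α−1) = 0.802^(-0.01860) = 1.004112
δ_res = (-39.3 + 1000) × 1.004112 − 1000 = 964.651 − 1000 = -35.35 per mil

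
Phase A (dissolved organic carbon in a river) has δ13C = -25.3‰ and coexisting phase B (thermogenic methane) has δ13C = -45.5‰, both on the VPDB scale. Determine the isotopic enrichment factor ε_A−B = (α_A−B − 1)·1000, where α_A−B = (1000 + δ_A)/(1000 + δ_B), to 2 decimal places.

21.16‰

α_A−B = (1000 + -25.3) / (1000 + -45.5) = 974.7 / 954.5 = 1.021163
ε_A−B = (1.021163 − 1) × 1000 = 21.163‰
(The approximation ε ≈ δ_A − δ_B would give 20.2‰.)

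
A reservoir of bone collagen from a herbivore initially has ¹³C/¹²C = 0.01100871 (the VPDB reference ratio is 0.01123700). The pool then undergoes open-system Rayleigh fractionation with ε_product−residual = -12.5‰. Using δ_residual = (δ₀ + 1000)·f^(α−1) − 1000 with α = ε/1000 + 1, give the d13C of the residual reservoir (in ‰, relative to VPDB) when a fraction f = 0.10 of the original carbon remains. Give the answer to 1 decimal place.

8.3‰

δ₀ = (0.01100871/0.01123700 − 1)×1000 = (0.979684 − 1)×1000 = -20.316‰
α − 1 = ε/1000 = -0.0125
f^(α−1) = 0.10^(-0.0125) = 1.029201
δ_res = (-20.316 + 1000) × 1.029201 − 1000 = 1008.291 − 1000 = 8.29‰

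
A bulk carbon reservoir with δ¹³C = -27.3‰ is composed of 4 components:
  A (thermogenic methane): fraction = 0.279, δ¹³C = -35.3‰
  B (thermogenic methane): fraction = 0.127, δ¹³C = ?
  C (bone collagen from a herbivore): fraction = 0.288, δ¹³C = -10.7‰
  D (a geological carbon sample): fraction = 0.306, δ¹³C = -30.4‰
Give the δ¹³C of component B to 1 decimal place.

-39.9‰

Isotope mass balance: δ_bulk = Σ fᵢ·δᵢ.
-27.3 = 0.279×(-35.3) + 0.127×δ_B + 0.288×(-10.7) + 0.306×(-30.4)
0.127·δ_B = -27.3 − (-22.233) = -5.067
δ_B = -5.067 / 0.127 = -39.90‰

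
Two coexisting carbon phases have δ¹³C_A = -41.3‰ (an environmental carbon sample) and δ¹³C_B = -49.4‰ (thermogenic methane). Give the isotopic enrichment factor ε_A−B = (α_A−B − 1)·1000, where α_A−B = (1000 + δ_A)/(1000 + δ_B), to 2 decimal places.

8.52‰

α_A−B = (1000 + -41.3) / (1000 + -49.4) = 958.7 / 950.6 = 1.008521
ε_A−B = (1.008521 − 1) × 1000 = 8.521‰
(The approximation ε ≈ δ_A − δ_B would give 8.1‰.)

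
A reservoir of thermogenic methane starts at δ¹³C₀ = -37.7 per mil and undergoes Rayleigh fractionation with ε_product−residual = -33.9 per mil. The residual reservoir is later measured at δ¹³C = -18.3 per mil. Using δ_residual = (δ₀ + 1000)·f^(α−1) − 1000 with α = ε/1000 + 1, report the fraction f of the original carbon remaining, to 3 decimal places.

α − 1 = ε/1000 = -0.0339
(δ_res + 1000)/(δ₀ + 1000) = (-18.3 + 1000)/(-37.7 + 1000) = 981.7/962.3 = 1.020160
f = 1.020160^(1/-0.0339) = exp(ln(1.020160)/-0.0339) = exp(0.01996/-0.0339)
f = exp(-0.5888) = 0.5550

0.555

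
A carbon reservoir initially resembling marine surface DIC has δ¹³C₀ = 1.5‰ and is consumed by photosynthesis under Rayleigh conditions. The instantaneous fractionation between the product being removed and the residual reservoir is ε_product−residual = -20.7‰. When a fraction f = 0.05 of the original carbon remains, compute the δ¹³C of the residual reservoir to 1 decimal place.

65.6‰

Rayleigh residual: δ_res = (δ₀ + 1000)·f^(α−1) − 1000
α = ε/1000 + 1 = 0.97930, so α − 1 = -0.02070
f^(α−1) = 0.05^(-0.02070) = 1.063975
δ_res = (1.5 + 1000) × 1.063975 − 1000 = 1065.571 − 1000 = 65.57‰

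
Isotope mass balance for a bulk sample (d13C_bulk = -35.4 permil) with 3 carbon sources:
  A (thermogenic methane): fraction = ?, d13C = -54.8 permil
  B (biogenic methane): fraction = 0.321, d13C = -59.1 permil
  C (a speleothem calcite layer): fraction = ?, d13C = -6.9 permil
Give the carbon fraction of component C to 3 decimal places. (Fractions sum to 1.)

Let f_C and f_A be the unknown fractions; fractions sum to 1 so f_C + f_A = 0.679.
Mass balance: Σ fᵢ·δᵢ = δ_bulk ⇒ f_C·(-6.9) + f_A·(-54.8) = -35.4 − (-18.971) = -16.429
Substitute f_A = 0.679 − f_C:
f_C·(-6.9 − -54.8) = -16.429 − 0.679×(-54.8) = 20.780
f_C = 20.780 / 47.9 = 0.4338

0.434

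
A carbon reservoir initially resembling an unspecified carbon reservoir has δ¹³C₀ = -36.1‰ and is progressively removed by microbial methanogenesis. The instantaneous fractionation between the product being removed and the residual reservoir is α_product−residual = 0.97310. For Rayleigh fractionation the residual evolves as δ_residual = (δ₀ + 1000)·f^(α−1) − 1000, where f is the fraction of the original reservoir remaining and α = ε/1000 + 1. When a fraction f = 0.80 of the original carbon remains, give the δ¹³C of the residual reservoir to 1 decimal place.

-30.3‰

Rayleigh residual: δ_res = (δ₀ + 1000)·f^(α−1) − 1000
α − 1 = -0.02690
f^(α−1) = 0.80^(-0.02690) = 1.006021
δ_res = (-36.1 + 1000) × 1.006021 − 1000 = 969.703 − 1000 = -30.30‰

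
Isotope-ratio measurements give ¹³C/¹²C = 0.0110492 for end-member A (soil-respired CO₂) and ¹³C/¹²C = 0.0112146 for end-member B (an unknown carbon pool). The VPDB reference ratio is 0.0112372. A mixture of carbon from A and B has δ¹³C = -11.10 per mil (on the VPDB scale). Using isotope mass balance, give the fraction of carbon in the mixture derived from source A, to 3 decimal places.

0.617

δ_A = (0.0110492/0.0112372 − 1)×1000 = (0.983270 − 1)×1000 = -16.730 per mil
δ_B = (0.0112146/0.0112372 − 1)×1000 = (0.997989 − 1)×1000 = -2.011 per mil
f_A = (δ_mix − δ_B)/(δ_A − δ_B) = (-11.10 − (-2.011))/(-16.730 − (-2.011))
f_A = -9.089 / -14.719 = 0.6175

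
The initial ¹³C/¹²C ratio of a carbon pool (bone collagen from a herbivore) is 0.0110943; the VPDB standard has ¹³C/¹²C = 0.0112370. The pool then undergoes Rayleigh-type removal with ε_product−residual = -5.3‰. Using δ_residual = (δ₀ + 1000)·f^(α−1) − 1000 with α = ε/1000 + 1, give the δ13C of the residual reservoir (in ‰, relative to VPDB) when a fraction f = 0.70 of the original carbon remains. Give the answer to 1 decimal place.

δ₀ = (0.0110943/0.0112370 − 1)×1000 = (0.987301 − 1)×1000 = -12.699‰
α − 1 = ε/1000 = -0.0053
f^(α−1) = 0.70^(-0.0053) = 1.001892
δ_res = (-12.699 + 1000) × 1.001892 − 1000 = 989.169 − 1000 = -10.83‰

-10.8‰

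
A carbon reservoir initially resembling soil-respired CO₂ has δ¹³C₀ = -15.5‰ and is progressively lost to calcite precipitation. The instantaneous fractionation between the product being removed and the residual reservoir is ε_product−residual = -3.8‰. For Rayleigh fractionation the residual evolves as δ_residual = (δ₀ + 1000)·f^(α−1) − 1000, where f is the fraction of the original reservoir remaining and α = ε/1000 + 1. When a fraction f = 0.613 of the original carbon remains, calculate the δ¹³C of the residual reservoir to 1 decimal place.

-13.7‰

Rayleigh residual: δ_res = (δ₀ + 1000)·f^(α−1) − 1000
α = ε/1000 + 1 = 0.99620, so α − 1 = -0.00380
f^(α−1) = 0.613^(-0.00380) = 1.001861
δ_res = (-15.5 + 1000) × 1.001861 − 1000 = 986.333 − 1000 = -13.67‰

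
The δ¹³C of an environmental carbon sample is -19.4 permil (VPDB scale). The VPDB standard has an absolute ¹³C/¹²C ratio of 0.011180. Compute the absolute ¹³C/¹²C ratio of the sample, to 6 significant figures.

0.0109631

R_sample = R_standard × (δ¹³C/1000 + 1)
R_sample = 0.011180 × (-19.4/1000 + 1) = 0.011180 × 0.980600
R_sample = 0.0109631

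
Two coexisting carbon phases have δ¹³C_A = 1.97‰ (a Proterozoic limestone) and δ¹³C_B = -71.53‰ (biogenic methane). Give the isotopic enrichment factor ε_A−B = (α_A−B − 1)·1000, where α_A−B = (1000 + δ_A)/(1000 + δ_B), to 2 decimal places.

α_A−B = (1000 + 1.97) / (1000 + -71.53) = 1001.97 / 928.47 = 1.079162
ε_A−B = (1.079162 − 1) × 1000 = 79.162‰
(The approximation ε ≈ δ_A − δ_B would give 73.50‰.)

79.16‰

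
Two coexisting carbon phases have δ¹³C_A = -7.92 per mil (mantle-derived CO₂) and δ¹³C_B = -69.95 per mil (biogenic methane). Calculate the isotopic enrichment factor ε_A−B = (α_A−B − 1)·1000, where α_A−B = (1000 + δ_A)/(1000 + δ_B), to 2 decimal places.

α_A−B = (1000 + -7.92) / (1000 + -69.95) = 992.08 / 930.05 = 1.066695
ε_A−B = (1.066695 − 1) × 1000 = 66.695 per mil
(The approximation ε ≈ δ_A − δ_B would give 62.03 per mil.)

66.70 per mil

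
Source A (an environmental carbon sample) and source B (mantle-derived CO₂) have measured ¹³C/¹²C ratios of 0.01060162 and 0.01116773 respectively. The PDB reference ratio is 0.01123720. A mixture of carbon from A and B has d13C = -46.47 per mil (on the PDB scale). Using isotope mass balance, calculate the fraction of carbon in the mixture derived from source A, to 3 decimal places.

δ_A = (0.01060162/0.01123720 − 1)×1000 = (0.943440 − 1)×1000 = -56.560 per mil
δ_B = (0.01116773/0.01123720 − 1)×1000 = (0.993818 − 1)×1000 = -6.182 per mil
f_A = (δ_mix − δ_B)/(δ_A − δ_B) = (-46.47 − (-6.182))/(-56.560 − (-6.182))
f_A = -40.288 / -50.378 = 0.7997

0.800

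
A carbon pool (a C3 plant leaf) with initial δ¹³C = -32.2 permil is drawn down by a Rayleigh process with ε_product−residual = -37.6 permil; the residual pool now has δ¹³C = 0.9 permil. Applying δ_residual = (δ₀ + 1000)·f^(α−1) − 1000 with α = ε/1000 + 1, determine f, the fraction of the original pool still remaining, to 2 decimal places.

0.41

α − 1 = ε/1000 = -0.0376
(δ_res + 1000)/(δ₀ + 1000) = (0.9 + 1000)/(-32.2 + 1000) = 1000.9/967.8 = 1.034201
f = 1.034201^(1/-0.0376) = exp(ln(1.034201)/-0.0376) = exp(0.03363/-0.0376)
f = exp(-0.8944) = 0.4089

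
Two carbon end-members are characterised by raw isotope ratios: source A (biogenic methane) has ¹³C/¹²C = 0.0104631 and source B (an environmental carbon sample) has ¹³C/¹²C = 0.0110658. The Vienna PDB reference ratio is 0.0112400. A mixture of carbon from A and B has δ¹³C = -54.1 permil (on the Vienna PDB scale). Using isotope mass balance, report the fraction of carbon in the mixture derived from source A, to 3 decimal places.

0.720

δ_A = (0.0104631/0.0112400 − 1)×1000 = (0.930881 − 1)×1000 = -69.119 permil
δ_B = (0.0110658/0.0112400 − 1)×1000 = (0.984502 − 1)×1000 = -15.498 permil
f_A = (δ_mix − δ_B)/(δ_A − δ_B) = (-54.1 − (-15.498))/(-69.119 − (-15.498))
f_A = -38.602 / -53.621 = 0.7199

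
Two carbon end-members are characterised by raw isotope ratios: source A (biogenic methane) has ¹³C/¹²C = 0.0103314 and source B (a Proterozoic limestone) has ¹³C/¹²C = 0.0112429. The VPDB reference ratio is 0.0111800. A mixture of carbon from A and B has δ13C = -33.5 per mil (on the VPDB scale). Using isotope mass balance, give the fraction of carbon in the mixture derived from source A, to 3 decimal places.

0.480

δ_A = (0.0103314/0.0111800 − 1)×1000 = (0.924097 − 1)×1000 = -75.903 per mil
δ_B = (0.0112429/0.0111800 − 1)×1000 = (1.005626 − 1)×1000 = 5.626 per mil
f_A = (δ_mix − δ_B)/(δ_A − δ_B) = (-33.5 − (5.626))/(-75.903 − (5.626))
f_A = -39.126 / -81.530 = 0.4799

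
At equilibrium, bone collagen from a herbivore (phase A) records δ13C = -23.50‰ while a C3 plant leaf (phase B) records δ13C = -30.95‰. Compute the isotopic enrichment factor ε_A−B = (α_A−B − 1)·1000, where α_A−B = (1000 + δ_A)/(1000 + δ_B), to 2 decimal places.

7.69‰

α_A−B = (1000 + -23.50) / (1000 + -30.95) = 976.50 / 969.05 = 1.007688
ε_A−B = (1.007688 − 1) × 1000 = 7.688‰
(The approximation ε ≈ δ_A − δ_B would give 7.45‰.)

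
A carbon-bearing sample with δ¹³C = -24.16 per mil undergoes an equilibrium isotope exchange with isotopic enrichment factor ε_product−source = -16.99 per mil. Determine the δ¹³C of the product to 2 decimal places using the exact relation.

-40.74 per mil

Exactly, δ_product = (δ_source + 1000)·(ε/1000 + 1) − 1000.
δ_product = (-24.16 + 1000) × (-16.99/1000 + 1) − 1000
δ_product = -40.740 per mil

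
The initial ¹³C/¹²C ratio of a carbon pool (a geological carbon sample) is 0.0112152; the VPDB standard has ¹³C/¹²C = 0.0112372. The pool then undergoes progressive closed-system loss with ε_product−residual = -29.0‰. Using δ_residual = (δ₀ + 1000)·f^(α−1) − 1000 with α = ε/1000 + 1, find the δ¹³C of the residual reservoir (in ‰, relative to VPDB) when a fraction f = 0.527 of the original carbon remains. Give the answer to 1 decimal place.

δ₀ = (0.0112152/0.0112372 − 1)×1000 = (0.998042 − 1)×1000 = -1.958‰
α − 1 = ε/1000 = -0.0290
f^(α−1) = 0.527^(-0.0290) = 1.018750
δ_res = (-1.958 + 1000) × 1.018750 − 1000 = 1016.755 − 1000 = 16.76‰

16.8‰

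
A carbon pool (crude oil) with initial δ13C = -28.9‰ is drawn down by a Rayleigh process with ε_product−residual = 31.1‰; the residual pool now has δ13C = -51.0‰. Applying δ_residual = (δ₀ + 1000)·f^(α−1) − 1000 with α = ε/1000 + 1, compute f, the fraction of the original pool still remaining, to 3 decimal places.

0.477

α − 1 = ε/1000 = 0.0311
(δ_res + 1000)/(δ₀ + 1000) = (-51.0 + 1000)/(-28.9 + 1000) = 949.0/971.1 = 0.977242
f = 0.977242^(1/0.0311) = exp(ln(0.977242)/0.0311) = exp(-0.02302/0.0311)
f = exp(-0.7402) = 0.4770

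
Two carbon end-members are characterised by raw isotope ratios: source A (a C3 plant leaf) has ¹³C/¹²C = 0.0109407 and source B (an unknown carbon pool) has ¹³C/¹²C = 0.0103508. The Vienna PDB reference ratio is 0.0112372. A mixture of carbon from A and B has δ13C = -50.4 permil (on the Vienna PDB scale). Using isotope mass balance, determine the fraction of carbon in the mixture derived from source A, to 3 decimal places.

0.543

δ_A = (0.0109407/0.0112372 − 1)×1000 = (0.973614 − 1)×1000 = -26.386 permil
δ_B = (0.0103508/0.0112372 − 1)×1000 = (0.921119 − 1)×1000 = -78.881 permil
f_A = (δ_mix − δ_B)/(δ_A − δ_B) = (-50.4 − (-78.881))/(-26.386 − (-78.881))
f_A = 28.481 / 52.495 = 0.5425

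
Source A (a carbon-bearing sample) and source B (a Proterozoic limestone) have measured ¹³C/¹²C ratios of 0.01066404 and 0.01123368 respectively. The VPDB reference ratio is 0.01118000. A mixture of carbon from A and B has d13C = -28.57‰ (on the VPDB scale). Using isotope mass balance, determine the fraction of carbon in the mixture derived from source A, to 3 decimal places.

0.655

δ_A = (0.01066404/0.01118000 − 1)×1000 = (0.953850 − 1)×1000 = -46.150‰
δ_B = (0.01123368/0.01118000 − 1)×1000 = (1.004801 − 1)×1000 = 4.801‰
f_A = (δ_mix − δ_B)/(δ_A − δ_B) = (-28.57 − (4.801))/(-46.150 − (4.801))
f_A = -33.371 / -50.952 = 0.6550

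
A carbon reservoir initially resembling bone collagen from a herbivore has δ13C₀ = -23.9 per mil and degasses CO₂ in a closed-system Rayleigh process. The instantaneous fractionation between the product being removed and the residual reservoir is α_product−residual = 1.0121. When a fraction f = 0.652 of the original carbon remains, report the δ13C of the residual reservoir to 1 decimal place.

Rayleigh residual: δ_res = (δ₀ + 1000)·f^(α−1) − 1000
α − 1 = 0.01210
f^(α−1) = 0.652^(0.01210) = 0.994838
δ_res = (-23.9 + 1000) × 0.994838 − 1000 = 971.061 − 1000 = -28.94 per mil

-28.9 per mil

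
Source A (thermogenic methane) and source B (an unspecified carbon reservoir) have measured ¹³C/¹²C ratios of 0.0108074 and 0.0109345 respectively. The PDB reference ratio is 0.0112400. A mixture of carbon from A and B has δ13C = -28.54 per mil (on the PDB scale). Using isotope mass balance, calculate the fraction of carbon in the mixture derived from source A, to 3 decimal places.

0.120

δ_A = (0.0108074/0.0112400 − 1)×1000 = (0.961512 − 1)×1000 = -38.488 per mil
δ_B = (0.0109345/0.0112400 − 1)×1000 = (0.972820 − 1)×1000 = -27.180 per mil
f_A = (δ_mix − δ_B)/(δ_A − δ_B) = (-28.54 − (-27.180))/(-38.488 − (-27.180))
f_A = -1.360 / -11.308 = 0.1203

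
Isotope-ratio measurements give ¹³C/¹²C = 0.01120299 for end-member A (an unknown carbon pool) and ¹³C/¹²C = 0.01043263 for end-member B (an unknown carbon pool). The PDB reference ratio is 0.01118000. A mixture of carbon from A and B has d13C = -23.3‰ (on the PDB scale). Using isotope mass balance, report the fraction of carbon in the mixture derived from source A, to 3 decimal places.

δ_A = (0.01120299/0.01118000 − 1)×1000 = (1.002056 − 1)×1000 = 2.056‰
δ_B = (0.01043263/0.01118000 − 1)×1000 = (0.933151 − 1)×1000 = -66.849‰
f_A = (δ_mix − δ_B)/(δ_A − δ_B) = (-23.3 − (-66.849))/(2.056 − (-66.849))
f_A = 43.549 / 68.905 = 0.6320

0.632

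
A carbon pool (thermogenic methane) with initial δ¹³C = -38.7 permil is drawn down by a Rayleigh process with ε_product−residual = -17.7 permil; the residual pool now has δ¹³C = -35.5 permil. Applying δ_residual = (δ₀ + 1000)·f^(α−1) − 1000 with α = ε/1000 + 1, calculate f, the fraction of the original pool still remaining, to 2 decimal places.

α − 1 = ε/1000 = -0.0177
(δ_res + 1000)/(δ₀ + 1000) = (-35.5 + 1000)/(-38.7 + 1000) = 964.5/961.3 = 1.003329
f = 1.003329^(1/-0.0177) = exp(ln(1.003329)/-0.0177) = exp(0.00332/-0.0177)
f = exp(-0.1878) = 0.8288

0.83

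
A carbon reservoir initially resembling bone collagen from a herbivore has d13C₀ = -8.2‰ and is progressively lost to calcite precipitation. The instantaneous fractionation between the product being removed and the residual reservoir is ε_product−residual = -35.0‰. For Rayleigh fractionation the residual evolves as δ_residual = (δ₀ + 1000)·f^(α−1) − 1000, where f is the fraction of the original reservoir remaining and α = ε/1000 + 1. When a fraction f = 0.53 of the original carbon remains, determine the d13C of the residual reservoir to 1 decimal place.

14.1‰

Rayleigh residual: δ_res = (δ₀ + 1000)·f^(α−1) − 1000
α = ε/1000 + 1 = 0.96500, so α − 1 = -0.03500
f^(α−1) = 0.53^(-0.03500) = 1.022469
δ_res = (-8.2 + 1000) × 1.022469 − 1000 = 1014.085 − 1000 = 14.09‰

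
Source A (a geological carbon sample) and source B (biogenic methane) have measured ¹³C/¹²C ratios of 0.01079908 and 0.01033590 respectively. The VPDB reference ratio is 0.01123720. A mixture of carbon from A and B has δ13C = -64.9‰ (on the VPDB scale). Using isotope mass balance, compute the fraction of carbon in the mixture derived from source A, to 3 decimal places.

0.371

δ_A = (0.01079908/0.01123720 − 1)×1000 = (0.961012 − 1)×1000 = -38.988‰
δ_B = (0.01033590/0.01123720 − 1)×1000 = (0.919793 − 1)×1000 = -80.207‰
f_A = (δ_mix − δ_B)/(δ_A − δ_B) = (-64.9 − (-80.207))/(-38.988 − (-80.207))
f_A = 15.307 / 41.218 = 0.3714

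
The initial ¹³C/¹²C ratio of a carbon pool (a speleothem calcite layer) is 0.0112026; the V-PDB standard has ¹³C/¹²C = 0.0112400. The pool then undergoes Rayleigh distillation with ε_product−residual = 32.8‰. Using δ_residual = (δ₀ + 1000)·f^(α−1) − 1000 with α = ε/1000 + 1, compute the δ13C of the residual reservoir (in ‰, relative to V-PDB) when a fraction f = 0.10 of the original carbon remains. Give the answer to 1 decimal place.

-75.8‰

δ₀ = (0.0112026/0.0112400 − 1)×1000 = (0.996673 − 1)×1000 = -3.327‰
α − 1 = ε/1000 = 0.0328
f^(α−1) = 0.10^(0.0328) = 0.927257
δ_res = (-3.327 + 1000) × 0.927257 − 1000 = 924.171 − 1000 = -75.83‰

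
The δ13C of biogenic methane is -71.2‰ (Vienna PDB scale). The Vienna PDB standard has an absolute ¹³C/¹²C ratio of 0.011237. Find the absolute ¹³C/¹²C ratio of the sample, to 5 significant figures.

R_sample = R_standard × (δ13C/1000 + 1)
R_sample = 0.011237 × (-71.2/1000 + 1) = 0.011237 × 0.928800
R_sample = 0.0104369

0.010437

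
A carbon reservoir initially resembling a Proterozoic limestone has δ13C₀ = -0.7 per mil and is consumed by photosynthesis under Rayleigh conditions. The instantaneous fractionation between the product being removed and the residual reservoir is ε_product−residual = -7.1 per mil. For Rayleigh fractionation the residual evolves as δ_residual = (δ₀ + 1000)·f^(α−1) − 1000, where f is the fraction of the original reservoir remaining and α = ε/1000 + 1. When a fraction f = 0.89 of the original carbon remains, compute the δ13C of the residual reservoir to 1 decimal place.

0.1 per mil

Rayleigh residual: δ_res = (δ₀ + 1000)·f^(α−1) − 1000
α = ε/1000 + 1 = 0.99290, so α − 1 = -0.00710
f^(α−1) = 0.89^(-0.00710) = 1.000828
δ_res = (-0.7 + 1000) × 1.000828 − 1000 = 1000.127 − 1000 = 0.13 per mil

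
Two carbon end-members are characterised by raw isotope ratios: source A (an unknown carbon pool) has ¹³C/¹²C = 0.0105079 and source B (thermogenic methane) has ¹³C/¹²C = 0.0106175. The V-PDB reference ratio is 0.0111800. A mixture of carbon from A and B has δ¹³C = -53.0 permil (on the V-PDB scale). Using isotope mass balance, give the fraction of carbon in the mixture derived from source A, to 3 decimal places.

δ_A = (0.0105079/0.0111800 − 1)×1000 = (0.939884 − 1)×1000 = -60.116 permil
δ_B = (0.0106175/0.0111800 − 1)×1000 = (0.949687 − 1)×1000 = -50.313 permil
f_A = (δ_mix − δ_B)/(δ_A − δ_B) = (-53.0 − (-50.313))/(-60.116 − (-50.313))
f_A = -2.687 / -9.803 = 0.2741

0.274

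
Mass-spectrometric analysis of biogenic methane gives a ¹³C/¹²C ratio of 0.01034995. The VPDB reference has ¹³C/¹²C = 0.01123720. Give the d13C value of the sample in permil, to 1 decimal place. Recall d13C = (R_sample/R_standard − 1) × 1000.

d13C = (R_sample / R_standard − 1) × 1000
R_sample / R_standard = 0.01034995 / 0.01123720 = 0.921043
d13C = (0.921043 − 1) × 1000 = -78.96 permil

-79.0 permil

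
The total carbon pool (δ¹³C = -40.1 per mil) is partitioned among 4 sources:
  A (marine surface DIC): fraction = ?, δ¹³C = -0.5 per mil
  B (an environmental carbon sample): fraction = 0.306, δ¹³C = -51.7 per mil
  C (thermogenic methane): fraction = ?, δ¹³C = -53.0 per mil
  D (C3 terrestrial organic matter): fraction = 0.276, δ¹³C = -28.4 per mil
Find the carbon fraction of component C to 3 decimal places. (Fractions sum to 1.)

Let f_C and f_A be the unknown fractions; fractions sum to 1 so f_C + f_A = 0.418.
Mass balance: Σ fᵢ·δᵢ = δ_bulk ⇒ f_C·(-53.0) + f_A·(-0.5) = -40.1 − (-23.659) = -16.441
Substitute f_A = 0.418 − f_C:
f_C·(-53.0 − -0.5) = -16.441 − 0.418×(-0.5) = -16.232
f_C = -16.232 / -52.5 = 0.3092

0.309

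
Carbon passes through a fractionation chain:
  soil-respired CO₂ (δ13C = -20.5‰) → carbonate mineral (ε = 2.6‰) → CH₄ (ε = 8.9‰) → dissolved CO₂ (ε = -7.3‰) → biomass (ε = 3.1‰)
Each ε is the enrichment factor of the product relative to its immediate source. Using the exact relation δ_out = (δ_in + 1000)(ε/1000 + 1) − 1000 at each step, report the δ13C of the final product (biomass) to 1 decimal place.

step 1: δ = (-20.50 + 1000)·(2.6/1000 + 1) − 1000 = -17.95‰
step 2: δ = (-17.95 + 1000)·(8.9/1000 + 1) − 1000 = -9.21‰
step 3: δ = (-9.21 + 1000)·(-7.3/1000 + 1) − 1000 = -16.45‰
step 4: δ = (-16.45 + 1000)·(3.1/1000 + 1) − 1000 = -13.40‰

-13.4‰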